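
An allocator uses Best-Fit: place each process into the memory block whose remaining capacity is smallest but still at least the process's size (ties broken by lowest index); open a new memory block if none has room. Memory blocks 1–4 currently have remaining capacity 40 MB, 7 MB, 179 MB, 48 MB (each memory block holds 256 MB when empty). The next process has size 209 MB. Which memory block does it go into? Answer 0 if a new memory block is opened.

0

No memory block has ≥ 209 MB free, so a new memory block is opened.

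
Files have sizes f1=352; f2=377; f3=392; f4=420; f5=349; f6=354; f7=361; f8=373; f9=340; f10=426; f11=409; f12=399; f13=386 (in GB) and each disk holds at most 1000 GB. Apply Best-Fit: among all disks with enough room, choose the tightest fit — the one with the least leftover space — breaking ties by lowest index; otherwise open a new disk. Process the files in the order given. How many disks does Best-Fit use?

Put f1 (352 GB) in disk 1; 648 GB remain.
Put f2 (377 GB) in disk 1; 271 GB remain.
Put f3 (392 GB) in disk 2; 608 GB remain.
Put f4 (420 GB) in disk 2; 188 GB remain.
Put f5 (349 GB) in disk 3; 651 GB remain.
Put f6 (354 GB) in disk 3; 297 GB remain.
Put f7 (361 GB) in disk 4; 639 GB remain.
Put f8 (373 GB) in disk 4; 266 GB remain.
Put f9 (340 GB) in disk 5; 660 GB remain.
Put f10 (426 GB) in disk 5; 234 GB remain.
Put f11 (409 GB) in disk 6; 591 GB remain.
Put f12 (399 GB) in disk 6; 192 GB remain.
Put f13 (386 GB) in disk 7; 614 GB remain.

7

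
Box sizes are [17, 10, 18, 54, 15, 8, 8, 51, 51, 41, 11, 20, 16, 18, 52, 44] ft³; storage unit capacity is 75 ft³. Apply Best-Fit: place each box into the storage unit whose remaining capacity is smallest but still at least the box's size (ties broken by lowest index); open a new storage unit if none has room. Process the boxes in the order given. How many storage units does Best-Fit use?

Put 17 ft³ in storage unit 1; 58 ft³ remain.
Put 10 ft³ in storage unit 1; 48 ft³ remain.
Put 18 ft³ in storage unit 1; 30 ft³ remain.
Put 54 ft³ in storage unit 2; 21 ft³ remain.
Put 15 ft³ in storage unit 2; 6 ft³ remain.
Put 8 ft³ in storage unit 1; 22 ft³ remain.
Put 8 ft³ in storage unit 1; 14 ft³ remain.
Put 51 ft³ in storage unit 3; 24 ft³ remain.
Put 51 ft³ in storage unit 4; 24 ft³ remain.
Put 41 ft³ in storage unit 5; 34 ft³ remain.
Put 11 ft³ in storage unit 1; 3 ft³ remain.
Put 20 ft³ in storage unit 3; 4 ft³ remain.
Put 16 ft³ in storage unit 4; 8 ft³ remain.
Put 18 ft³ in storage unit 5; 16 ft³ remain.
Put 52 ft³ in storage unit 6; 23 ft³ remain.
Put 44 ft³ in storage unit 7; 31 ft³ remain.

7 storage units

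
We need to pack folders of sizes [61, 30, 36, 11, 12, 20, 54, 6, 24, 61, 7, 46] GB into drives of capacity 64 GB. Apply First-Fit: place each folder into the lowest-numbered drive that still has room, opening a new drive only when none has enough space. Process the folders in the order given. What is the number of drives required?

7

61 GB → drive 1 (remaining 3 GB)
30 GB → drive 2 (remaining 34 GB)
36 GB → drive 3 (remaining 28 GB)
11 GB → drive 2 (remaining 23 GB)
12 GB → drive 2 (remaining 11 GB)
20 GB → drive 3 (remaining 8 GB)
54 GB → drive 4 (remaining 10 GB)
6 GB → drive 2 (remaining 5 GB)
24 GB → drive 5 (remaining 40 GB)
61 GB → drive 6 (remaining 3 GB)
7 GB → drive 3 (remaining 1 GB)
46 GB → drive 7 (remaining 18 GB)
Final drives: [61] [30,11,12,6] [36,20,7] [54] [24] [61] [46].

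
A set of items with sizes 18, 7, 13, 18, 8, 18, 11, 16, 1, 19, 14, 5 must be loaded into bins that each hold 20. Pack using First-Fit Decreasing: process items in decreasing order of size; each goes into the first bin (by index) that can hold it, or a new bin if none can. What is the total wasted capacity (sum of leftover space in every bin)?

12

Sorted descending: 19, 18, 18, 18, 16, 14, 13, 11, 8, 7, 5, 1.
bin 1: place 19, 1 left
bin 2: place 18, 2 left
bin 3: place 18, 2 left
bin 4: place 18, 2 left
bin 5: place 16, 4 left
bin 6: place 14, 6 left
bin 7: place 13, 7 left
bin 8: place 11, 9 left
bin 8: place 8, 1 left
bin 7: place 7, 0 left
bin 6: place 5, 1 left
bin 1: place 1, 0 left
8 bins × 20 = 160; used 148; unused 12.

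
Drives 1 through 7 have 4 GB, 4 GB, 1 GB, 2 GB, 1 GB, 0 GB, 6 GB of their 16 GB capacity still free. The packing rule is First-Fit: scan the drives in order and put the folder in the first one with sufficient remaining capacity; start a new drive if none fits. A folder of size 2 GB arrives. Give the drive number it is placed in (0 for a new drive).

1

Drives with room: drive 1 (4 GB), drive 2 (4 GB), drive 4 (2 GB), drive 7 (6 GB).
The first with room is drive 1.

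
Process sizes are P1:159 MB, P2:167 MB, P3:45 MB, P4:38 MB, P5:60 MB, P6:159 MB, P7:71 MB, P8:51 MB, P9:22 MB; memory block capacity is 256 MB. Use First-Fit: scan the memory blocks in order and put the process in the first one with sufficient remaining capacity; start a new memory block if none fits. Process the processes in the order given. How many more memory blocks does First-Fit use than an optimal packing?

First-Fit: [159,45,38] [167,60,22] [159,71] [51] → 4 memory blocks.
Total size 772 MB; any packing needs at least ⌈772/256⌉ = 4 memory blocks.
So 4 is already optimal.

0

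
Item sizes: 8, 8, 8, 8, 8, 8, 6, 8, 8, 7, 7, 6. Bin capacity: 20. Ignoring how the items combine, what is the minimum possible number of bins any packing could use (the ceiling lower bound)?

Total size = 8 + 8 + 8 + 8 + 8 + 8 + 6 + 8 + 8 + 7 + 7 + 6 = 90.
⌈90 / 20⌉ = 5.

5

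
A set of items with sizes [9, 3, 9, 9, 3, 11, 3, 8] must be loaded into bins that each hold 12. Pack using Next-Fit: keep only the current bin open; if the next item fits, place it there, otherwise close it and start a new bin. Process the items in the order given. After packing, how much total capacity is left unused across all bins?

5

9 → bin 1 (remaining 3)
3 → bin 1 (remaining 0)
9 → bin 2 (remaining 3)
9 → bin 3 (remaining 3)
3 → bin 3 (remaining 0)
11 → bin 4 (remaining 1)
3 → bin 5 (remaining 9)
8 → bin 5 (remaining 1)
5 bins × 12 = 60; used 55; unused 5.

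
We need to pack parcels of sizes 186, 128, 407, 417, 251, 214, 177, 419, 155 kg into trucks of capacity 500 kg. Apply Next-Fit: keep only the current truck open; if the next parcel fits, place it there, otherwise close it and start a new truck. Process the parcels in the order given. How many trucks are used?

Put 186 kg in truck 1; 314 kg remain.
Put 128 kg in truck 1; 186 kg remain.
Put 407 kg in truck 2; 93 kg remain.
Put 417 kg in truck 3; 83 kg remain.
Put 251 kg in truck 4; 249 kg remain.
Put 214 kg in truck 4; 35 kg remain.
Put 177 kg in truck 5; 323 kg remain.
Put 419 kg in truck 6; 81 kg remain.
Put 155 kg in truck 7; 345 kg remain.

7 trucks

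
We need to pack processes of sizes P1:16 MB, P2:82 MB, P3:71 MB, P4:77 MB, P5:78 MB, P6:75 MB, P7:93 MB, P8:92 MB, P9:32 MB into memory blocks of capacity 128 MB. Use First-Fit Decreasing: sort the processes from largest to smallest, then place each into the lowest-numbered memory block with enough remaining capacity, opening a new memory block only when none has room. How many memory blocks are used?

7

Sorted descending: 93, 92, 82, 78, 77, 75, 71, 32, 16.
93 MB → memory block 1 (remaining 35 MB)
92 MB → memory block 2 (remaining 36 MB)
82 MB → memory block 3 (remaining 46 MB)
78 MB → memory block 4 (remaining 50 MB)
77 MB → memory block 5 (remaining 51 MB)
75 MB → memory block 6 (remaining 53 MB)
71 MB → memory block 7 (remaining 57 MB)
32 MB → memory block 1 (remaining 3 MB)
16 MB → memory block 2 (remaining 20 MB)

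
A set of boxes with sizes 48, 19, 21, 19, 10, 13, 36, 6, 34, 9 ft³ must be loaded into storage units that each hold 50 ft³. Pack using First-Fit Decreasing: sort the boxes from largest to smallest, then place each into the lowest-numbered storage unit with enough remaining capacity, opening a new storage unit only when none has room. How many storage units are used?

5 storage units

Sorted descending: 48, 36, 34, 21, 19, 19, 13, 10, 9, 6.
storage unit 1: place 48 ft³, 2 ft³ left
storage unit 2: place 36 ft³, 14 ft³ left
storage unit 3: place 34 ft³, 16 ft³ left
storage unit 4: place 21 ft³, 29 ft³ left
storage unit 4: place 19 ft³, 10 ft³ left
storage unit 5: place 19 ft³, 31 ft³ left
storage unit 2: place 13 ft³, 1 ft³ left
storage unit 3: place 10 ft³, 6 ft³ left
storage unit 4: place 9 ft³, 1 ft³ left
storage unit 3: place 6 ft³, 0 ft³ left
Final storage units: [48] [36,13] [34,10,6] [21,19,9] [19].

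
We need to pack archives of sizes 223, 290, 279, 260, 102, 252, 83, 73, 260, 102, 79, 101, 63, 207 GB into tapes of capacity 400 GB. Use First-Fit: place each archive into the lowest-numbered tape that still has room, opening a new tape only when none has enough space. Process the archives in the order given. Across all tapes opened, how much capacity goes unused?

426

tape 1: place 223 GB, 177 GB left
tape 2: place 290 GB, 110 GB left
tape 3: place 279 GB, 121 GB left
tape 4: place 260 GB, 140 GB left
tape 1: place 102 GB, 75 GB left
tape 5: place 252 GB, 148 GB left
tape 2: place 83 GB, 27 GB left
tape 1: place 73 GB, 2 GB left
tape 6: place 260 GB, 140 GB left
tape 3: place 102 GB, 19 GB left
tape 4: place 79 GB, 61 GB left
tape 5: place 101 GB, 47 GB left
tape 6: place 63 GB, 77 GB left
tape 7: place 207 GB, 193 GB left
7 tapes × 400 GB = 2800 GB; used 2374 GB; unused 426 GB.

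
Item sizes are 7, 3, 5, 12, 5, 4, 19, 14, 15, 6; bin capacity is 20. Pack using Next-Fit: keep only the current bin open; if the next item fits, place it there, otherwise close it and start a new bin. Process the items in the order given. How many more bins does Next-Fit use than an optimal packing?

2

Next-Fit: [7,3,5] [12,5] [4] [19] [14] [15] [6] → 7 bins.
Total size 90; any packing needs at least ⌈90/20⌉ = 5 bins.
An optimal packing achieves that bound: [19] [15,5] [14,6] [12,7] [5,4,3] → 5 bins.
Excess: 7 − 5 = 2.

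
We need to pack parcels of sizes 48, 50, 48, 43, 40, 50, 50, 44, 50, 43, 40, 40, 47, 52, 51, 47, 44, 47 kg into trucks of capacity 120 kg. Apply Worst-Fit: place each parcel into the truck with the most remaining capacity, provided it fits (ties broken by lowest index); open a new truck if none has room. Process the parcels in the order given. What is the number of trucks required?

truck 1: place 48 kg, 72 kg left
truck 1: place 50 kg, 22 kg left
truck 2: place 48 kg, 72 kg left
truck 2: place 43 kg, 29 kg left
truck 3: place 40 kg, 80 kg left
truck 3: place 50 kg, 30 kg left
truck 4: place 50 kg, 70 kg left
truck 4: place 44 kg, 26 kg left
truck 5: place 50 kg, 70 kg left
truck 5: place 43 kg, 27 kg left
truck 6: place 40 kg, 80 kg left
truck 6: place 40 kg, 40 kg left
truck 7: place 47 kg, 73 kg left
truck 7: place 52 kg, 21 kg left
truck 8: place 51 kg, 69 kg left
truck 8: place 47 kg, 22 kg left
truck 9: place 44 kg, 76 kg left
truck 9: place 47 kg, 29 kg left

9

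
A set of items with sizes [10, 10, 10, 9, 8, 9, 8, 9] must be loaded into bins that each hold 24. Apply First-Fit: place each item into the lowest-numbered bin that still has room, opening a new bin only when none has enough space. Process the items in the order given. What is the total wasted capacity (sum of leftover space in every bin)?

23

10 → bin 1 (remaining 14)
10 → bin 1 (remaining 4)
10 → bin 2 (remaining 14)
9 → bin 2 (remaining 5)
8 → bin 3 (remaining 16)
9 → bin 3 (remaining 7)
8 → bin 4 (remaining 16)
9 → bin 4 (remaining 7)
4 bins × 24 = 96; used 73; unused 23.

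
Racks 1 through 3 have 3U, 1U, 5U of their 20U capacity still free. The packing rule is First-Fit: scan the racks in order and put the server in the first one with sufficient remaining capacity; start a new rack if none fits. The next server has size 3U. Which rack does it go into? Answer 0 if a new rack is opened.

1

Racks with room: rack 1 (3U), rack 3 (5U).
The first with room is rack 1.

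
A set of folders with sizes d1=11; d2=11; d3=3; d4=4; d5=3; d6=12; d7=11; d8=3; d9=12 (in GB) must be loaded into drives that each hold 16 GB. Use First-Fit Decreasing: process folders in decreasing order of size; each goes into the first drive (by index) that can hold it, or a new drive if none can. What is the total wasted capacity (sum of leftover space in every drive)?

Sorted descending: 12, 12, 11, 11, 11, 4, 3, 3, 3.
12 GB → drive 1 (remaining 4 GB)
12 GB → drive 2 (remaining 4 GB)
11 GB → drive 3 (remaining 5 GB)
11 GB → drive 4 (remaining 5 GB)
11 GB → drive 5 (remaining 5 GB)
4 GB → drive 1 (remaining 0 GB)
3 GB → drive 2 (remaining 1 GB)
3 GB → drive 3 (remaining 2 GB)
3 GB → drive 4 (remaining 2 GB)
5 drives × 16 GB = 80 GB; used 70 GB; unused 10 GB.

10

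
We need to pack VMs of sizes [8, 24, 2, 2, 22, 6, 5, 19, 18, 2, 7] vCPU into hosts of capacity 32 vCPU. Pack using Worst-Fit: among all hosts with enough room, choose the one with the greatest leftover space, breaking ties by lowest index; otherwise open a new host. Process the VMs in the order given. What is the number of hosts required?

4 hosts

Put 8 vCPU in host 1; 24 vCPU remain.
Put 24 vCPU in host 1; 0 vCPU remain.
Put 2 vCPU in host 2; 30 vCPU remain.
Put 2 vCPU in host 2; 28 vCPU remain.
Put 22 vCPU in host 2; 6 vCPU remain.
Put 6 vCPU in host 2; 0 vCPU remain.
Put 5 vCPU in host 3; 27 vCPU remain.
Put 19 vCPU in host 3; 8 vCPU remain.
Put 18 vCPU in host 4; 14 vCPU remain.
Put 2 vCPU in host 4; 12 vCPU remain.
Put 7 vCPU in host 4; 5 vCPU remain.
Final hosts: [8,24] [2,2,22,6] [5,19] [18,2,7].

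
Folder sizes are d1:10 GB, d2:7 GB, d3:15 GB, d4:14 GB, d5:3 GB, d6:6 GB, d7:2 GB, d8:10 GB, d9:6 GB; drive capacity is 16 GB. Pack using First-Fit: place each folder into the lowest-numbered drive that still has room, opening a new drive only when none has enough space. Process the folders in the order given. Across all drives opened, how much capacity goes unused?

7

drive 1: place d1 (10 GB), 6 GB left
drive 2: place d2 (7 GB), 9 GB left
drive 3: place d3 (15 GB), 1 GB left
drive 4: place d4 (14 GB), 2 GB left
drive 1: place d5 (3 GB), 3 GB left
drive 2: place d6 (6 GB), 3 GB left
drive 1: place d7 (2 GB), 1 GB left
drive 5: place d8 (10 GB), 6 GB left
drive 5: place d9 (6 GB), 0 GB left
5 drives × 16 GB = 80 GB; used 73 GB; unused 7 GB.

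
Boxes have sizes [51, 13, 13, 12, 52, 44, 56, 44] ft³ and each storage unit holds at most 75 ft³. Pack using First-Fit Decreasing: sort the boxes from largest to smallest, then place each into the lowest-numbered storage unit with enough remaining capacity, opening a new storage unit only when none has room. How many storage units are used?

5

Sorted descending: 56, 52, 51, 44, 44, 13, 13, 12.
Put 56 ft³ in storage unit 1; 19 ft³ remain.
Put 52 ft³ in storage unit 2; 23 ft³ remain.
Put 51 ft³ in storage unit 3; 24 ft³ remain.
Put 44 ft³ in storage unit 4; 31 ft³ remain.
Put 44 ft³ in storage unit 5; 31 ft³ remain.
Put 13 ft³ in storage unit 1; 6 ft³ remain.
Put 13 ft³ in storage unit 2; 10 ft³ remain.
Put 12 ft³ in storage unit 3; 12 ft³ remain.
Final storage units: [56,13] [52,13] [51,12] [44] [44].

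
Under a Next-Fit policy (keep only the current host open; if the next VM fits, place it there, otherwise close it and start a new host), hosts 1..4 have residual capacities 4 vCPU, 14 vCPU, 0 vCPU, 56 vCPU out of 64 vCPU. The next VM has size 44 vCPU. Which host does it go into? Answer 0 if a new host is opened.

4

Next-Fit only looks at host 4, which has 56 vCPU free.
44 vCPU fits there.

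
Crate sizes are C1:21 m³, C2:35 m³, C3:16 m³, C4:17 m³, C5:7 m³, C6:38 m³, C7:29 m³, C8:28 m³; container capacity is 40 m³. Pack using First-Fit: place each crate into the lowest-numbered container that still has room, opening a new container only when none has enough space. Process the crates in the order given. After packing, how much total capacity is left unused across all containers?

49

container 1: place C1 (21 m³), 19 m³ left
container 2: place C2 (35 m³), 5 m³ left
container 1: place C3 (16 m³), 3 m³ left
container 3: place C4 (17 m³), 23 m³ left
container 3: place C5 (7 m³), 16 m³ left
container 4: place C6 (38 m³), 2 m³ left
container 5: place C7 (29 m³), 11 m³ left
container 6: place C8 (28 m³), 12 m³ left
6 containers × 40 m³ = 240 m³; used 191 m³; unused 49 m³.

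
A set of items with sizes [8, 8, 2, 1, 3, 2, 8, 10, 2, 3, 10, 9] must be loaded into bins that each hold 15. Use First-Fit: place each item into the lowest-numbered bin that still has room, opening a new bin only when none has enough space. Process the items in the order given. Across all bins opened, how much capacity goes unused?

8 → bin 1 (remaining 7)
8 → bin 2 (remaining 7)
2 → bin 1 (remaining 5)
1 → bin 1 (remaining 4)
3 → bin 1 (remaining 1)
2 → bin 2 (remaining 5)
8 → bin 3 (remaining 7)
10 → bin 4 (remaining 5)
2 → bin 2 (remaining 3)
3 → bin 2 (remaining 0)
10 → bin 5 (remaining 5)
9 → bin 6 (remaining 6)
6 bins × 15 = 90; used 66; unused 24.

24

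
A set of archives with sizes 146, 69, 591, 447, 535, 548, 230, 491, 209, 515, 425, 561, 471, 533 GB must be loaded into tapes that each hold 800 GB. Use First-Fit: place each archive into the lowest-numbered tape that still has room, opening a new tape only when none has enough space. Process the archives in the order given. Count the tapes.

10

tape 1: place 146 GB, 654 GB left
tape 1: place 69 GB, 585 GB left
tape 2: place 591 GB, 209 GB left
tape 1: place 447 GB, 138 GB left
tape 3: place 535 GB, 265 GB left
tape 4: place 548 GB, 252 GB left
tape 3: place 230 GB, 35 GB left
tape 5: place 491 GB, 309 GB left
tape 2: place 209 GB, 0 GB left
tape 6: place 515 GB, 285 GB left
tape 7: place 425 GB, 375 GB left
tape 8: place 561 GB, 239 GB left
tape 9: place 471 GB, 329 GB left
tape 10: place 533 GB, 267 GB left
Final tapes: [146,69,447] [591,209] [535,230] [548] [491] [515] [425] [561] [471] [533].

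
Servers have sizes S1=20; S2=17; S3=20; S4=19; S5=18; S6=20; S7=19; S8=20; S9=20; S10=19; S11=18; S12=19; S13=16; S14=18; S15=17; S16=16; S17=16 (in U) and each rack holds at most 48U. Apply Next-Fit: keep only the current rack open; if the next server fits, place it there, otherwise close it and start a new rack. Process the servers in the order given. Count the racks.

9

S1 (20U) → rack 1 (remaining 28U)
S2 (17U) → rack 1 (remaining 11U)
S3 (20U) → rack 2 (remaining 28U)
S4 (19U) → rack 2 (remaining 9U)
S5 (18U) → rack 3 (remaining 30U)
S6 (20U) → rack 3 (remaining 10U)
S7 (19U) → rack 4 (remaining 29U)
S8 (20U) → rack 4 (remaining 9U)
S9 (20U) → rack 5 (remaining 28U)
S10 (19U) → rack 5 (remaining 9U)
S11 (18U) → rack 6 (remaining 30U)
S12 (19U) → rack 6 (remaining 11U)
S13 (16U) → rack 7 (remaining 32U)
S14 (18U) → rack 7 (remaining 14U)
S15 (17U) → rack 8 (remaining 31U)
S16 (16U) → rack 8 (remaining 15U)
S17 (16U) → rack 9 (remaining 32U)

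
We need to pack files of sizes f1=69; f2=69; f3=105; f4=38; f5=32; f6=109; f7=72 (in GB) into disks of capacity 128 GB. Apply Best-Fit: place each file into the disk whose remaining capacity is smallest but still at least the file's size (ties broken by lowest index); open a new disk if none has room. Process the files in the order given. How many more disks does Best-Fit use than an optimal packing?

Best-Fit: [69,38] [69,32] [105] [109] [72] → 5 disks.
5 files exceed 64 GB (half the capacity), and no two of those can share a disk, so at least 5 disks are needed.
So 5 is already optimal.

0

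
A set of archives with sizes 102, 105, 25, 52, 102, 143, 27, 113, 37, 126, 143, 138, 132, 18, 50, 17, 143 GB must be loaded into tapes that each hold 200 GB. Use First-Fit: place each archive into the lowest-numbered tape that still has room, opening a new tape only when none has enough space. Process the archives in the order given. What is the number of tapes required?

Put 102 GB in tape 1; 98 GB remain.
Put 105 GB in tape 2; 95 GB remain.
Put 25 GB in tape 1; 73 GB remain.
Put 52 GB in tape 1; 21 GB remain.
Put 102 GB in tape 3; 98 GB remain.
Put 143 GB in tape 4; 57 GB remain.
Put 27 GB in tape 2; 68 GB remain.
Put 113 GB in tape 5; 87 GB remain.
Put 37 GB in tape 2; 31 GB remain.
Put 126 GB in tape 6; 74 GB remain.
Put 143 GB in tape 7; 57 GB remain.
Put 138 GB in tape 8; 62 GB remain.
Put 132 GB in tape 9; 68 GB remain.
Put 18 GB in tape 1; 3 GB remain.
Put 50 GB in tape 3; 48 GB remain.
Put 17 GB in tape 2; 14 GB remain.
Put 143 GB in tape 10; 57 GB remain.

10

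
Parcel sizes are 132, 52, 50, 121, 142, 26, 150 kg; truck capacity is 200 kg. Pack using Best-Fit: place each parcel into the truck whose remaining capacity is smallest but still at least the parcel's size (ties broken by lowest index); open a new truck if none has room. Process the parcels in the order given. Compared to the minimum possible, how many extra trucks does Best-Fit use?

Best-Fit: [132,52] [50,121,26] [142] [150] → 4 trucks.
Total size 673 kg; any packing needs at least ⌈673/200⌉ = 4 trucks.
So 4 is already optimal.

0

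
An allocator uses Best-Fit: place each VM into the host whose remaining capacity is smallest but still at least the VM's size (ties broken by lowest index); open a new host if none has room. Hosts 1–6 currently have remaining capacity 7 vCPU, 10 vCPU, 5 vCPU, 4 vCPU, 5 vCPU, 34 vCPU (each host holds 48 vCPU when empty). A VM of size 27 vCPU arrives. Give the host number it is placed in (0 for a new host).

6

Hosts with room: host 6 (34 vCPU).
Tightest fit is host 6 with 34 vCPU free.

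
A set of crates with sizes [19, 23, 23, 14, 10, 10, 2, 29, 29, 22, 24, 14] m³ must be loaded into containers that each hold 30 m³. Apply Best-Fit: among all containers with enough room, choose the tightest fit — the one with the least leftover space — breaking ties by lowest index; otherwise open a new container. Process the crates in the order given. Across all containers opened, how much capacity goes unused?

Put 19 m³ in container 1; 11 m³ remain.
Put 23 m³ in container 2; 7 m³ remain.
Put 23 m³ in container 3; 7 m³ remain.
Put 14 m³ in container 4; 16 m³ remain.
Put 10 m³ in container 1; 1 m³ remain.
Put 10 m³ in container 4; 6 m³ remain.
Put 2 m³ in container 4; 4 m³ remain.
Put 29 m³ in container 5; 1 m³ remain.
Put 29 m³ in container 6; 1 m³ remain.
Put 22 m³ in container 7; 8 m³ remain.
Put 24 m³ in container 8; 6 m³ remain.
Put 14 m³ in container 9; 16 m³ remain.
9 containers × 30 m³ = 270 m³; used 219 m³; unused 51 m³.

51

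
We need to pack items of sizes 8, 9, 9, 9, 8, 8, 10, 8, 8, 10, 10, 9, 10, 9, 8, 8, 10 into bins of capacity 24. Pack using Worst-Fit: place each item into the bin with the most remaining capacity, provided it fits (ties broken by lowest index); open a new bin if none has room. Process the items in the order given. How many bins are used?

8 → bin 1 (remaining 16)
9 → bin 1 (remaining 7)
9 → bin 2 (remaining 15)
9 → bin 2 (remaining 6)
8 → bin 3 (remaining 16)
8 → bin 3 (remaining 8)
10 → bin 4 (remaining 14)
8 → bin 4 (remaining 6)
8 → bin 3 (remaining 0)
10 → bin 5 (remaining 14)
10 → bin 5 (remaining 4)
9 → bin 6 (remaining 15)
10 → bin 6 (remaining 5)
9 → bin 7 (remaining 15)
8 → bin 7 (remaining 7)
8 → bin 8 (remaining 16)
10 → bin 8 (remaining 6)

8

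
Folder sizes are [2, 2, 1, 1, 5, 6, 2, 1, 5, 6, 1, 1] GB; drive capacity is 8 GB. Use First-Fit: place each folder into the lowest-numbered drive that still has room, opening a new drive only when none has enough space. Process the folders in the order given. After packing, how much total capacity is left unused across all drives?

7

drive 1: place 2 GB, 6 GB left
drive 1: place 2 GB, 4 GB left
drive 1: place 1 GB, 3 GB left
drive 1: place 1 GB, 2 GB left
drive 2: place 5 GB, 3 GB left
drive 3: place 6 GB, 2 GB left
drive 1: place 2 GB, 0 GB left
drive 2: place 1 GB, 2 GB left
drive 4: place 5 GB, 3 GB left
drive 5: place 6 GB, 2 GB left
drive 2: place 1 GB, 1 GB left
drive 2: place 1 GB, 0 GB left
5 drives × 8 GB = 40 GB; used 33 GB; unused 7 GB.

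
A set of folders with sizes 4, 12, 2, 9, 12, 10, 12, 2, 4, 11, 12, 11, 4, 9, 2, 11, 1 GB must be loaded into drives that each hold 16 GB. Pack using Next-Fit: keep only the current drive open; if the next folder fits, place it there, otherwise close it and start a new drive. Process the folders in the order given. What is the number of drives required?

drive 1: place 4 GB, 12 GB left
drive 1: place 12 GB, 0 GB left
drive 2: place 2 GB, 14 GB left
drive 2: place 9 GB, 5 GB left
drive 3: place 12 GB, 4 GB left
drive 4: place 10 GB, 6 GB left
drive 5: place 12 GB, 4 GB left
drive 5: place 2 GB, 2 GB left
drive 6: place 4 GB, 12 GB left
drive 6: place 11 GB, 1 GB left
drive 7: place 12 GB, 4 GB left
drive 8: place 11 GB, 5 GB left
drive 8: place 4 GB, 1 GB left
drive 9: place 9 GB, 7 GB left
drive 9: place 2 GB, 5 GB left
drive 10: place 11 GB, 5 GB left
drive 10: place 1 GB, 4 GB left
Final drives: [4,12] [2,9] [12] [10] [12,2] [4,11] [12] [11,4] [9,2] [11,1].

10 drives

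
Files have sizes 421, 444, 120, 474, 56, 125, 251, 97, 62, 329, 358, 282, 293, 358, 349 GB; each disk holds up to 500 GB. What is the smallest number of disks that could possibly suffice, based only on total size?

Total size = 421 + 444 + 120 + 474 + 56 + 125 + 251 + 97 + 62 + 329 + 358 + 282 + 293 + 358 + 349 = 4019 GB.
⌈4019 / 500⌉ = 9.

9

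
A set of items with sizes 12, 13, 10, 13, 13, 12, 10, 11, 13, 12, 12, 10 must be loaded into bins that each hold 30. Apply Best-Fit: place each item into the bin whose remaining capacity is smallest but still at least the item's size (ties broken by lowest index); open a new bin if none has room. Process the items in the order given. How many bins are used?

6

bin 1: place 12, 18 left
bin 1: place 13, 5 left
bin 2: place 10, 20 left
bin 2: place 13, 7 left
bin 3: place 13, 17 left
bin 3: place 12, 5 left
bin 4: place 10, 20 left
bin 4: place 11, 9 left
bin 5: place 13, 17 left
bin 5: place 12, 5 left
bin 6: place 12, 18 left
bin 6: place 10, 8 left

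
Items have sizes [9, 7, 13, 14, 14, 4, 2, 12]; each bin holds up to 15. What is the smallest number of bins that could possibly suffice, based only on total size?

Total size = 9 + 7 + 13 + 14 + 14 + 4 + 2 + 12 = 75.
⌈75 / 15⌉ = 5.

5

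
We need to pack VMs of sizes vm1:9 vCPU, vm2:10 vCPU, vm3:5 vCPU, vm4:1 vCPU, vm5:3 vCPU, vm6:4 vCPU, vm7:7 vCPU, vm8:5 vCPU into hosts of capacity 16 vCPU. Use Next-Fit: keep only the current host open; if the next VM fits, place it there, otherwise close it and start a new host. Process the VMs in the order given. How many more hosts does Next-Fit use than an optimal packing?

Next-Fit: [9] [10,5,1] [3,4,7] [5] → 4 hosts.
Total size 44 vCPU; any packing needs at least ⌈44/16⌉ = 3 hosts.
An optimal packing achieves that bound: [10,5,1] [9,7] [5,4,3] → 3 hosts.
Excess: 4 − 3 = 1.

1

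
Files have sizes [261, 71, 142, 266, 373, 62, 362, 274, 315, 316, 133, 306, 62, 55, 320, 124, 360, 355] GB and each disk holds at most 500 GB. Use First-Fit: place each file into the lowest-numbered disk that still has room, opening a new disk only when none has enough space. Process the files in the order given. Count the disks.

Put 261 GB in disk 1; 239 GB remain.
Put 71 GB in disk 1; 168 GB remain.
Put 142 GB in disk 1; 26 GB remain.
Put 266 GB in disk 2; 234 GB remain.
Put 373 GB in disk 3; 127 GB remain.
Put 62 GB in disk 2; 172 GB remain.
Put 362 GB in disk 4; 138 GB remain.
Put 274 GB in disk 5; 226 GB remain.
Put 315 GB in disk 6; 185 GB remain.
Put 316 GB in disk 7; 184 GB remain.
Put 133 GB in disk 2; 39 GB remain.
Put 306 GB in disk 8; 194 GB remain.
Put 62 GB in disk 3; 65 GB remain.
Put 55 GB in disk 3; 10 GB remain.
Put 320 GB in disk 9; 180 GB remain.
Put 124 GB in disk 4; 14 GB remain.
Put 360 GB in disk 10; 140 GB remain.
Put 355 GB in disk 11; 145 GB remain.

11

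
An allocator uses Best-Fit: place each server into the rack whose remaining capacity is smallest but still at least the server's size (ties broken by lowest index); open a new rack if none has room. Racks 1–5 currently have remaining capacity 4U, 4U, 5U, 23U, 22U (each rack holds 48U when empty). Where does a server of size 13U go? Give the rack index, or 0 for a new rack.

5

Racks with room: rack 4 (23U), rack 5 (22U).
Tightest fit is rack 5 with 22U free.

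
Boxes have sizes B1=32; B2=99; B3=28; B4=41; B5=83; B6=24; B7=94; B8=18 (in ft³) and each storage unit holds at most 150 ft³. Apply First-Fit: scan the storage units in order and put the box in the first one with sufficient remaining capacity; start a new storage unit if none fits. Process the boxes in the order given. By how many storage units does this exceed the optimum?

First-Fit: [32,99,18] [28,41,24] [83] [94] → 4 storage units.
Total size 419 ft³; any packing needs at least ⌈419/150⌉ = 3 storage units.
An optimal packing achieves that bound: [99,41] [94,32,24] [83,28,18] → 3 storage units.
Excess: 4 − 3 = 1.

1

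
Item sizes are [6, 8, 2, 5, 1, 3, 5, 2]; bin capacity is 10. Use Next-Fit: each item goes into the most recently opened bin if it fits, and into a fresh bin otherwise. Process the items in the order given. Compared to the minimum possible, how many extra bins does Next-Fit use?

Next-Fit: [6] [8,2] [5,1,3] [5,2] → 4 bins.
Total size 32; any packing needs at least ⌈32/10⌉ = 4 bins.
So 4 is already optimal.

0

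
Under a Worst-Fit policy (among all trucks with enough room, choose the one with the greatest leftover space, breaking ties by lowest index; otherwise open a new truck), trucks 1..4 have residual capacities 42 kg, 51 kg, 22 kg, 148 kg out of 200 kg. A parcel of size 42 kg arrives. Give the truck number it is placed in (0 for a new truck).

4

Trucks with room: truck 1 (42 kg), truck 2 (51 kg), truck 4 (148 kg).
Most room is truck 4 with 148 kg free.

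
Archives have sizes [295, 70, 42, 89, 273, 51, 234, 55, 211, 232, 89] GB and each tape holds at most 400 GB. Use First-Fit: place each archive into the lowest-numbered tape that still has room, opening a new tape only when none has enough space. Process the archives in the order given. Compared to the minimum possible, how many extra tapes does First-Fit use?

1

First-Fit: [295,70] [42,89,51,55,89] [273] [234] [211] [232] → 6 tapes.
Total size 1641 GB; any packing needs at least ⌈1641/400⌉ = 5 tapes.
An optimal packing achieves that bound: [295,89] [273,89] [234,70,55] [232,51,42] [211] → 5 tapes.
Excess: 6 − 5 = 1.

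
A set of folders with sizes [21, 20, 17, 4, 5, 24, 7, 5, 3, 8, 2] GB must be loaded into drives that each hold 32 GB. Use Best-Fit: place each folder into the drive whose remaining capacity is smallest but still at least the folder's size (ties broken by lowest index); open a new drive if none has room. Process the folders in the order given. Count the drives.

4

Put 21 GB in drive 1; 11 GB remain.
Put 20 GB in drive 2; 12 GB remain.
Put 17 GB in drive 3; 15 GB remain.
Put 4 GB in drive 1; 7 GB remain.
Put 5 GB in drive 1; 2 GB remain.
Put 24 GB in drive 4; 8 GB remain.
Put 7 GB in drive 4; 1 GB remain.
Put 5 GB in drive 2; 7 GB remain.
Put 3 GB in drive 2; 4 GB remain.
Put 8 GB in drive 3; 7 GB remain.
Put 2 GB in drive 1; 0 GB remain.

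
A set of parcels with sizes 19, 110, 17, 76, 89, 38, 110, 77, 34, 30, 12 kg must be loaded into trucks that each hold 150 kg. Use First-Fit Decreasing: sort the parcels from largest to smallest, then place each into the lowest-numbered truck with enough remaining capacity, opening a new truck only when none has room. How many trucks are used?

Sorted descending: 110, 110, 89, 77, 76, 38, 34, 30, 19, 17, 12.
truck 1: place 110 kg, 40 kg left
truck 2: place 110 kg, 40 kg left
truck 3: place 89 kg, 61 kg left
truck 4: place 77 kg, 73 kg left
truck 5: place 76 kg, 74 kg left
truck 1: place 38 kg, 2 kg left
truck 2: place 34 kg, 6 kg left
truck 3: place 30 kg, 31 kg left
truck 3: place 19 kg, 12 kg left
truck 4: place 17 kg, 56 kg left
truck 3: place 12 kg, 0 kg left
Final trucks: [110,38] [110,34] [89,30,19,12] [77,17] [76].

5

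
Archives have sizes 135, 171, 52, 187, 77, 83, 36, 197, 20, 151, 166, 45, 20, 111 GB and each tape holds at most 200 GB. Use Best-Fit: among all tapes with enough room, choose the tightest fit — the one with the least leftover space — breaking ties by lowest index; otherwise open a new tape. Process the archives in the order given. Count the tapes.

Put 135 GB in tape 1; 65 GB remain.
Put 171 GB in tape 2; 29 GB remain.
Put 52 GB in tape 1; 13 GB remain.
Put 187 GB in tape 3; 13 GB remain.
Put 77 GB in tape 4; 123 GB remain.
Put 83 GB in tape 4; 40 GB remain.
Put 36 GB in tape 4; 4 GB remain.
Put 197 GB in tape 5; 3 GB remain.
Put 20 GB in tape 2; 9 GB remain.
Put 151 GB in tape 6; 49 GB remain.
Put 166 GB in tape 7; 34 GB remain.
Put 45 GB in tape 6; 4 GB remain.
Put 20 GB in tape 7; 14 GB remain.
Put 111 GB in tape 8; 89 GB remain.

8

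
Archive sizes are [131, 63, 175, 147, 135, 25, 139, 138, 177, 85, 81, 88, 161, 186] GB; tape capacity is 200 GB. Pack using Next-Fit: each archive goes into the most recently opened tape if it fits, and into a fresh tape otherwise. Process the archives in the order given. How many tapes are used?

11 tapes

131 GB → tape 1 (remaining 69 GB)
63 GB → tape 1 (remaining 6 GB)
175 GB → tape 2 (remaining 25 GB)
147 GB → tape 3 (remaining 53 GB)
135 GB → tape 4 (remaining 65 GB)
25 GB → tape 4 (remaining 40 GB)
139 GB → tape 5 (remaining 61 GB)
138 GB → tape 6 (remaining 62 GB)
177 GB → tape 7 (remaining 23 GB)
85 GB → tape 8 (remaining 115 GB)
81 GB → tape 8 (remaining 34 GB)
88 GB → tape 9 (remaining 112 GB)
161 GB → tape 10 (remaining 39 GB)
186 GB → tape 11 (remaining 14 GB)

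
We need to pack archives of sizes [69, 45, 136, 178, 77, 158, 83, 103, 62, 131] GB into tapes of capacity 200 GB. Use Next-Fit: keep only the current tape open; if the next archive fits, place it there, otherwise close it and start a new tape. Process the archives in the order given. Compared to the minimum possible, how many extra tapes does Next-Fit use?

1

Next-Fit: [69,45] [136] [178] [77] [158] [83,103] [62,131] → 7 tapes.
Total size 1042 GB; any packing needs at least ⌈1042/200⌉ = 6 tapes.
An optimal packing achieves that bound: [178] [158] [136,62] [131,69] [103,83] [77,45] → 6 tapes.
Excess: 7 − 6 = 1.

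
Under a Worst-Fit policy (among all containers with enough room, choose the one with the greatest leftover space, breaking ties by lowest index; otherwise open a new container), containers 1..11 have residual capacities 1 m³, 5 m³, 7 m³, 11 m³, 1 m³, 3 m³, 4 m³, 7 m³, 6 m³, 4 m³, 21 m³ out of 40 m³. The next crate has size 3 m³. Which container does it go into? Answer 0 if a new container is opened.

11

Containers with room: container 2 (5 m³), container 3 (7 m³), container 4 (11 m³), container 6 (3 m³), container 7 (4 m³), container 8 (7 m³), container 9 (6 m³), container 10 (4 m³), container 11 (21 m³).
Most room is container 11 with 21 m³ free.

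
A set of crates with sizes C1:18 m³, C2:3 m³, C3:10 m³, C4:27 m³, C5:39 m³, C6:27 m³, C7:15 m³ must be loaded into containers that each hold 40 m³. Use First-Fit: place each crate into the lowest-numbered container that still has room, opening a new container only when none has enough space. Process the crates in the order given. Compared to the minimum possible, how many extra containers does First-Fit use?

First-Fit: [18,3,10] [27] [39] [27] [15] → 5 containers.
Total size 139 m³; any packing needs at least ⌈139/40⌉ = 4 containers.
An optimal packing achieves that bound: [39] [27,10,3] [27] [18,15] → 4 containers.
Excess: 5 − 4 = 1.

1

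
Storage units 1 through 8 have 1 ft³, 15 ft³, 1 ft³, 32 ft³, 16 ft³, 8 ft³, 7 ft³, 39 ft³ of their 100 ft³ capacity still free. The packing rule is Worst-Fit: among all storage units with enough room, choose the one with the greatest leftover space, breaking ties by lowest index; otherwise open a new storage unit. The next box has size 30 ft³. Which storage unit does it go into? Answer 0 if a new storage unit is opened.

8

Storage units with room: storage unit 4 (32 ft³), storage unit 8 (39 ft³).
Most room is storage unit 8 with 39 ft³ free.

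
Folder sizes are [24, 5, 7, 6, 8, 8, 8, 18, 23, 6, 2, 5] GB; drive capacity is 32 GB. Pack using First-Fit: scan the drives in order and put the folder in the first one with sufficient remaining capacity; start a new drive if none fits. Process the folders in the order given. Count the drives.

drive 1: place 24 GB, 8 GB left
drive 1: place 5 GB, 3 GB left
drive 2: place 7 GB, 25 GB left
drive 2: place 6 GB, 19 GB left
drive 2: place 8 GB, 11 GB left
drive 2: place 8 GB, 3 GB left
drive 3: place 8 GB, 24 GB left
drive 3: place 18 GB, 6 GB left
drive 4: place 23 GB, 9 GB left
drive 3: place 6 GB, 0 GB left
drive 1: place 2 GB, 1 GB left
drive 4: place 5 GB, 4 GB left

4 drives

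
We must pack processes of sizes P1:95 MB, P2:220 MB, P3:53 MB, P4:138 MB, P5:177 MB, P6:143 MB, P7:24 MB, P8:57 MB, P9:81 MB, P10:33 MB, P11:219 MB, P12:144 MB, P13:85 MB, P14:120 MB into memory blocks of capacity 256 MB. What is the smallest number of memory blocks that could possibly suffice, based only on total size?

Total size = 95 + 220 + 53 + 138 + 177 + 143 + 24 + 57 + 81 + 33 + 219 + 144 + 85 + 120 = 1589 MB.
⌈1589 / 256⌉ = 7.

7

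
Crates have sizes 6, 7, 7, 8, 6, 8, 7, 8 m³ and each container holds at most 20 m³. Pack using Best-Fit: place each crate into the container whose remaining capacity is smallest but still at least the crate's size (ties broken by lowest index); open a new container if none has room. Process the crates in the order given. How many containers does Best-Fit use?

4

Put 6 m³ in container 1; 14 m³ remain.
Put 7 m³ in container 1; 7 m³ remain.
Put 7 m³ in container 1; 0 m³ remain.
Put 8 m³ in container 2; 12 m³ remain.
Put 6 m³ in container 2; 6 m³ remain.
Put 8 m³ in container 3; 12 m³ remain.
Put 7 m³ in container 3; 5 m³ remain.
Put 8 m³ in container 4; 12 m³ remain.
Final containers: [6,7,7] [8,6] [8,7] [8].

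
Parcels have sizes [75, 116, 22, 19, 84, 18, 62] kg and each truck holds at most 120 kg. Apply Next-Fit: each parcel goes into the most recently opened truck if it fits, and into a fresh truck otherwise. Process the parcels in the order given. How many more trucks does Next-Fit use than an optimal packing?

1

Next-Fit: [75] [116] [22,19] [84,18] [62] → 5 trucks.
Total size 396 kg; any packing needs at least ⌈396/120⌉ = 4 trucks.
An optimal packing achieves that bound: [116] [84,22] [75,19,18] [62] → 4 trucks.
Excess: 5 − 4 = 1.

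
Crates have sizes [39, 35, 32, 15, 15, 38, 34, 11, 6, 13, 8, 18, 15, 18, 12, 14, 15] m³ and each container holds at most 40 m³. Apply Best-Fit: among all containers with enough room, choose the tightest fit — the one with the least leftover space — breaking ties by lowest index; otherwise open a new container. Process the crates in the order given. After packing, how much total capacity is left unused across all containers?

62

container 1: place 39 m³, 1 m³ left
container 2: place 35 m³, 5 m³ left
container 3: place 32 m³, 8 m³ left
container 4: place 15 m³, 25 m³ left
container 4: place 15 m³, 10 m³ left
container 5: place 38 m³, 2 m³ left
container 6: place 34 m³, 6 m³ left
container 7: place 11 m³, 29 m³ left
container 6: place 6 m³, 0 m³ left
container 7: place 13 m³, 16 m³ left
container 3: place 8 m³, 0 m³ left
container 8: place 18 m³, 22 m³ left
container 7: place 15 m³, 1 m³ left
container 8: place 18 m³, 4 m³ left
container 9: place 12 m³, 28 m³ left
container 9: place 14 m³, 14 m³ left
container 10: place 15 m³, 25 m³ left
10 containers × 40 m³ = 400 m³; used 338 m³; unused 62 m³.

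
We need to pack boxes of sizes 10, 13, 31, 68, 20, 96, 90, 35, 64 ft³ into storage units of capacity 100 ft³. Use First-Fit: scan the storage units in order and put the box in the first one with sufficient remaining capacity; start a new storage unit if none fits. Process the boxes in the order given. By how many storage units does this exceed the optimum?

0

First-Fit: [10,13,31,20] [68] [96] [90] [35,64] → 5 storage units.
Total size 427 ft³; any packing needs at least ⌈427/100⌉ = 5 storage units.
So 5 is already optimal.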